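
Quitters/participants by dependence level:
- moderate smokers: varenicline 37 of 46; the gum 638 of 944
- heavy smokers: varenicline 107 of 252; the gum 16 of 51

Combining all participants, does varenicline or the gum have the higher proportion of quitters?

the gum

Moderate smokers: varenicline 37/46 = 80.4%, the gum 638/944 = 67.6% → varenicline
Heavy smokers: varenicline 107/252 = 42.5%, the gum 16/51 = 31.4% → varenicline
Overall: varenicline 144/298 = 48.3%, the gum 654/995 = 65.7% → the gum
(Varenicline wins every dependence group but the gum wins overall — varenicline's participants skew toward the low-rate heavy smokers group.)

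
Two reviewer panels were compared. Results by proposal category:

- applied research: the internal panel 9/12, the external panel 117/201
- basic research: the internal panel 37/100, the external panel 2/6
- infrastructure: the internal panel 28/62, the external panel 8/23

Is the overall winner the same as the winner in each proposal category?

Applied research: the internal panel 9/12 = 75.0%, the external panel 117/201 = 58.2% → the internal panel
Basic research: the internal panel 37/100 = 37.0%, the external panel 2/6 = 33.3% → the internal panel
Infrastructure: the internal panel 28/62 = 45.2%, the external panel 8/23 = 34.8% → the internal panel
Overall: the internal panel 74/174 = 42.5%, the external panel 127/230 = 55.2% → the external panel
The internal panel wins each proposal group but the external panel wins overall — the comparison reverses. The internal panel's proposals skew toward basic research, which has a lower base rate.

No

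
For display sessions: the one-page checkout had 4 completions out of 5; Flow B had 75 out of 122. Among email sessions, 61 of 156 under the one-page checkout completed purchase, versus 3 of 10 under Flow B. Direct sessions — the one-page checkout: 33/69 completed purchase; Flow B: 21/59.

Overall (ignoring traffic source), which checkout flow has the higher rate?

Display: the one-page checkout 4/5 = 80.0%, Flow B 75/122 = 61.5% → the one-page checkout
Email: the one-page checkout 61/156 = 39.1%, Flow B 3/10 = 30.0% → the one-page checkout
Direct: the one-page checkout 33/69 = 47.8%, Flow B 21/59 = 35.6% → the one-page checkout
Overall: the one-page checkout 98/230 = 42.6%, Flow B 99/191 = 51.8% → Flow B
(The one-page checkout wins every traffic group but Flow B wins overall — the one-page checkout's sessions skew toward the low-rate email group.)

Flow B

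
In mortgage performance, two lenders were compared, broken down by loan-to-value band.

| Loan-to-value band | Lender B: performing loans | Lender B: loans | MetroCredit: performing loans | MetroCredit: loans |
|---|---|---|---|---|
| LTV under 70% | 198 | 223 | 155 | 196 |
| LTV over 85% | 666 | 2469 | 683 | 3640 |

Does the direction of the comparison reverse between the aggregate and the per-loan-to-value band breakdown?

LTV under 70%: Lender B 198/223 = 88.8%, MetroCredit 155/196 = 79.1% → Lender B
LTV over 85%: Lender B 666/2469 = 27.0%, MetroCredit 683/3640 = 18.8% → Lender B
Overall: Lender B 864/2692 = 32.1%, MetroCredit 838/3836 = 21.8% → Lender B
Lender B wins overall and in every loan-to-value group — no reversal.

No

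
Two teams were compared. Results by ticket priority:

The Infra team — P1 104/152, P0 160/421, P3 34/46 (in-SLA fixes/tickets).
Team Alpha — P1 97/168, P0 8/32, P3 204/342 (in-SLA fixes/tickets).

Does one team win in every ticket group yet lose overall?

Yes

P1: the Infra team 104/152 = 68.4%, Team Alpha 97/168 = 57.7% → the Infra team
P0: the Infra team 160/421 = 38.0%, Team Alpha 8/32 = 25.0% → the Infra team
P3: the Infra team 34/46 = 73.9%, Team Alpha 204/342 = 59.6% → the Infra team
Overall: the Infra team 298/619 = 48.1%, Team Alpha 309/542 = 57.0% → Team Alpha
The Infra team wins each ticket group but Team Alpha wins overall — the comparison reverses. The Infra team's tickets skew toward P0, which has a lower base rate.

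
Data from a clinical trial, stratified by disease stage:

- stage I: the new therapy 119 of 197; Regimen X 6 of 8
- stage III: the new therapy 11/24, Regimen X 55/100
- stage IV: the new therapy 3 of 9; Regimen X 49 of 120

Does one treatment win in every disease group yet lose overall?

Yes

Stage I: the new therapy 119/197 = 60.4%, Regimen X 6/8 = 75.0% → Regimen X
Stage III: the new therapy 11/24 = 45.8%, Regimen X 55/100 = 55.0% → Regimen X
Stage IV: the new therapy 3/9 = 33.3%, Regimen X 49/120 = 40.8% → Regimen X
Overall: the new therapy 133/230 = 57.8%, Regimen X 110/228 = 48.2% → the new therapy
Regimen X wins each disease group but the new therapy wins overall — the comparison reverses. Regimen X's patients skew toward stage IV, which has a lower base rate.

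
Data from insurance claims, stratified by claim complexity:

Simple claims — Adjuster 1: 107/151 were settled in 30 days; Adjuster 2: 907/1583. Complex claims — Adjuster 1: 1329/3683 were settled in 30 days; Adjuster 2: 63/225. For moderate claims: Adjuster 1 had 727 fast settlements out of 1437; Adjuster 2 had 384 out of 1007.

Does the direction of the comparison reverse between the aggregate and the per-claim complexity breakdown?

Simple: Adjuster 1 107/151 = 70.9%, Adjuster 2 907/1583 = 57.3% → Adjuster 1
Complex: Adjuster 1 1329/3683 = 36.1%, Adjuster 2 63/225 = 28.0% → Adjuster 1
Moderate: Adjuster 1 727/1437 = 50.6%, Adjuster 2 384/1007 = 38.1% → Adjuster 1
Overall: Adjuster 1 2163/5271 = 41.0%, Adjuster 2 1354/2815 = 48.1% → Adjuster 2
Adjuster 1 wins each claim group but Adjuster 2 wins overall — the comparison reverses. Adjuster 1's claims skew toward complex, which has a lower base rate.

Yes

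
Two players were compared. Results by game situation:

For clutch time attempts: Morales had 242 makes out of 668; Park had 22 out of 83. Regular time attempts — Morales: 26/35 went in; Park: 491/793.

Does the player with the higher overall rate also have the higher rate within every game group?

Clutch time: Morales 242/668 = 36.2%, Park 22/83 = 26.5% → Morales
Regular time: Morales 26/35 = 74.3%, Park 491/793 = 61.9% → Morales
Overall: Morales 268/703 = 38.1%, Park 513/876 = 58.6% → Park
Morales wins each game group but Park wins overall — the comparison reverses. Morales's attempts skew toward clutch time, which has a lower base rate.

No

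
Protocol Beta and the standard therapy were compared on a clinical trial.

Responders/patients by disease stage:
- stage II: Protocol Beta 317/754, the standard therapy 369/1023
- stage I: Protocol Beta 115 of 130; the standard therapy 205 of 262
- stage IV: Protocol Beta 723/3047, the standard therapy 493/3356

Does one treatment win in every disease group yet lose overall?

Stage II: Protocol Beta 317/754 = 42.0%, the standard therapy 369/1023 = 36.1% → Protocol Beta
Stage I: Protocol Beta 115/130 = 88.5%, the standard therapy 205/262 = 78.2% → Protocol Beta
Stage IV: Protocol Beta 723/3047 = 23.7%, the standard therapy 493/3356 = 14.7% → Protocol Beta
Overall: Protocol Beta 1155/3931 = 29.4%, the standard therapy 1067/4641 = 23.0% → Protocol Beta
Protocol Beta wins overall and in every disease group — no reversal.

No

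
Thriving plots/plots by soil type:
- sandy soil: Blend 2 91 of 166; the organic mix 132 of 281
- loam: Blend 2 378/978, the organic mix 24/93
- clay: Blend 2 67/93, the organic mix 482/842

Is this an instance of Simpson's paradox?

Sandy soil: Blend 2 91/166 = 54.8%, the organic mix 132/281 = 47.0% → Blend 2
Loam: Blend 2 378/978 = 38.7%, the organic mix 24/93 = 25.8% → Blend 2
Clay: Blend 2 67/93 = 72.0%, the organic mix 482/842 = 57.2% → Blend 2
Overall: Blend 2 536/1237 = 43.3%, the organic mix 638/1216 = 52.5% → the organic mix
Blend 2 wins each soil group but the organic mix wins overall — the comparison reverses. Blend 2's plots skew toward loam, which has a lower base rate.

Yes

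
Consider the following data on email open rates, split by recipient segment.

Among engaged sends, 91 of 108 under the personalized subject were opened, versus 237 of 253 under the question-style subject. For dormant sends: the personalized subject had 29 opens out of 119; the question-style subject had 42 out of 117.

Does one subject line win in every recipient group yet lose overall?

No

Engaged: the personalized subject 91/108 = 84.3%, the question-style subject 237/253 = 93.7% → the question-style subject
Dormant: the personalized subject 29/119 = 24.4%, the question-style subject 42/117 = 35.9% → the question-style subject
Overall: the personalized subject 120/227 = 52.9%, the question-style subject 279/370 = 75.4% → the question-style subject
The question-style subject wins overall and in every recipient group — no reversal.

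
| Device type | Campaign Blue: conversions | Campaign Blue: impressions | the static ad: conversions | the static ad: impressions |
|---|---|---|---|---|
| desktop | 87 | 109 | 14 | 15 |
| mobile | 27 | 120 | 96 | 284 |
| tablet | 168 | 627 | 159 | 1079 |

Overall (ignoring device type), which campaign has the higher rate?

Campaign Blue

Desktop: Campaign Blue 87/109 = 79.8%, the static ad 14/15 = 93.3% → the static ad
Mobile: Campaign Blue 27/120 = 22.5%, the static ad 96/284 = 33.8% → the static ad
Tablet: Campaign Blue 168/627 = 26.8%, the static ad 159/1079 = 14.7% → Campaign Blue
Overall: Campaign Blue 282/856 = 32.9%, the static ad 269/1378 = 19.5% → Campaign Blue
(Neither sweeps every device group, but Campaign Blue has the higher pooled rate.)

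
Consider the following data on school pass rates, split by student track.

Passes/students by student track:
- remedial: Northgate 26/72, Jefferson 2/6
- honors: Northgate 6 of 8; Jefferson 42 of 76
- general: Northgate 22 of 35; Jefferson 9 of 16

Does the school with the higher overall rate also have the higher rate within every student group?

No

Remedial: Northgate 26/72 = 36.1%, Jefferson 2/6 = 33.3% → Northgate
Honors: Northgate 6/8 = 75.0%, Jefferson 42/76 = 55.3% → Northgate
General: Northgate 22/35 = 62.9%, Jefferson 9/16 = 56.2% → Northgate
Overall: Northgate 54/115 = 47.0%, Jefferson 53/98 = 54.1% → Jefferson
Northgate wins each student group but Jefferson wins overall — the comparison reverses. Northgate's students skew toward remedial, which has a lower base rate.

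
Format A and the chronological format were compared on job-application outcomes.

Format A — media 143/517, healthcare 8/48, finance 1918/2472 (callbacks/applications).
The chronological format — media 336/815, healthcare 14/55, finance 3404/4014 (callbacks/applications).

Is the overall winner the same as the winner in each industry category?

Media: Format A 143/517 = 27.7%, the chronological format 336/815 = 41.2% → the chronological format
Healthcare: Format A 8/48 = 16.7%, the chronological format 14/55 = 25.5% → the chronological format
Finance: Format A 1918/2472 = 77.6%, the chronological format 3404/4014 = 84.8% → the chronological format
Overall: Format A 2069/3037 = 68.1%, the chronological format 3754/4884 = 76.9% → the chronological format
The chronological format wins overall and in every industry group — no reversal.

Yes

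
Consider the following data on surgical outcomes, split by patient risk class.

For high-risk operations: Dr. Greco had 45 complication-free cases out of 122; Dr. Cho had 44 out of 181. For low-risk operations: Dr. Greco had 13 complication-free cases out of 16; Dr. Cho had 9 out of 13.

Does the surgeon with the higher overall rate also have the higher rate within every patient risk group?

Yes

High-risk: Dr. Greco 45/122 = 36.9%, Dr. Cho 44/181 = 24.3% → Dr. Greco
Low-risk: Dr. Greco 13/16 = 81.2%, Dr. Cho 9/13 = 69.2% → Dr. Greco
Overall: Dr. Greco 58/138 = 42.0%, Dr. Cho 53/194 = 27.3% → Dr. Greco
Dr. Greco wins overall and in every patient risk group — no reversal.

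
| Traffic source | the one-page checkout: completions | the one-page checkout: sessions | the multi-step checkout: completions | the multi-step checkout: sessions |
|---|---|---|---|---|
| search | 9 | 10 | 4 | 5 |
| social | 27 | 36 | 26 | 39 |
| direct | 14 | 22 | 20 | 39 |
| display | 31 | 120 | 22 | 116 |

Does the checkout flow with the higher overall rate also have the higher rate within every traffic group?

Search: the one-page checkout 9/10 = 90.0%, the multi-step checkout 4/5 = 80.0% → the one-page checkout
Social: the one-page checkout 27/36 = 75.0%, the multi-step checkout 26/39 = 66.7% → the one-page checkout
Direct: the one-page checkout 14/22 = 63.6%, the multi-step checkout 20/39 = 51.3% → the one-page checkout
Display: the one-page checkout 31/120 = 25.8%, the multi-step checkout 22/116 = 19.0% → the one-page checkout
Overall: the one-page checkout 81/188 = 43.1%, the multi-step checkout 72/199 = 36.2% → the one-page checkout
The one-page checkout wins overall and in every traffic group — no reversal.

Yes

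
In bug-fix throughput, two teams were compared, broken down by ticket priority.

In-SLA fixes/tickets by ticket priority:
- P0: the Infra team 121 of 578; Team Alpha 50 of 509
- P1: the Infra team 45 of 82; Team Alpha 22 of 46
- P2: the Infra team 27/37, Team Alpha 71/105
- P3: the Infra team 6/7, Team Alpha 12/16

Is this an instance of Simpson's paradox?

No

P0: the Infra team 121/578 = 20.9%, Team Alpha 50/509 = 9.8% → the Infra team
P1: the Infra team 45/82 = 54.9%, Team Alpha 22/46 = 47.8% → the Infra team
P2: the Infra team 27/37 = 73.0%, Team Alpha 71/105 = 67.6% → the Infra team
P3: the Infra team 6/7 = 85.7%, Team Alpha 12/16 = 75.0% → the Infra team
Overall: the Infra team 199/704 = 28.3%, Team Alpha 155/676 = 22.9% → the Infra team
The Infra team wins overall and in every ticket group — no reversal.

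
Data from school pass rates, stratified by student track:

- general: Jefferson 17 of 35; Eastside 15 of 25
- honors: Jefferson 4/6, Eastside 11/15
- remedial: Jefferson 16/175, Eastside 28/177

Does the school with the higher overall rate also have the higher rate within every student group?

General: Jefferson 17/35 = 48.6%, Eastside 15/25 = 60.0% → Eastside
Honors: Jefferson 4/6 = 66.7%, Eastside 11/15 = 73.3% → Eastside
Remedial: Jefferson 16/175 = 9.1%, Eastside 28/177 = 15.8% → Eastside
Overall: Jefferson 37/216 = 17.1%, Eastside 54/217 = 24.9% → Eastside
Eastside wins overall and in every student group — no reversal.

Yes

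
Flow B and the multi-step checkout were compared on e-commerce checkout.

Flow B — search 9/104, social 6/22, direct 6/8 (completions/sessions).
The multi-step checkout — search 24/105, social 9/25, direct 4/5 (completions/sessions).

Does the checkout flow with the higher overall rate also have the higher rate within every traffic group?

Search: Flow B 9/104 = 8.7%, the multi-step checkout 24/105 = 22.9% → the multi-step checkout
Social: Flow B 6/22 = 27.3%, the multi-step checkout 9/25 = 36.0% → the multi-step checkout
Direct: Flow B 6/8 = 75.0%, the multi-step checkout 4/5 = 80.0% → the multi-step checkout
Overall: Flow B 21/134 = 15.7%, the multi-step checkout 37/135 = 27.4% → the multi-step checkout
The multi-step checkout wins overall and in every traffic group — no reversal.

Yes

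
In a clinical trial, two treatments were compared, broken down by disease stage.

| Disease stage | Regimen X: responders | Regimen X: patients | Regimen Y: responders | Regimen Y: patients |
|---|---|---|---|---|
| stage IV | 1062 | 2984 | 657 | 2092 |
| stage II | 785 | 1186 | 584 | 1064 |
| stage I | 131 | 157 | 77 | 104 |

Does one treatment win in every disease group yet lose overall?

Stage IV: Regimen X 1062/2984 = 35.6%, Regimen Y 657/2092 = 31.4% → Regimen X
Stage II: Regimen X 785/1186 = 66.2%, Regimen Y 584/1064 = 54.9% → Regimen X
Stage I: Regimen X 131/157 = 83.4%, Regimen Y 77/104 = 74.0% → Regimen X
Overall: Regimen X 1978/4327 = 45.7%, Regimen Y 1318/3260 = 40.4% → Regimen X
Regimen X wins overall and in every disease group — no reversal.

No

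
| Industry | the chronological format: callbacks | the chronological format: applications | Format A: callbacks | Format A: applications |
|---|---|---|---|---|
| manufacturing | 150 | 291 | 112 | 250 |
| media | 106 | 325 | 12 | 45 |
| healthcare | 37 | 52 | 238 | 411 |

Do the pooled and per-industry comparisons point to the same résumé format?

Manufacturing: the chronological format 150/291 = 51.5%, Format A 112/250 = 44.8% → the chronological format
Media: the chronological format 106/325 = 32.6%, Format A 12/45 = 26.7% → the chronological format
Healthcare: the chronological format 37/52 = 71.2%, Format A 238/411 = 57.9% → the chronological format
Overall: the chronological format 293/668 = 43.9%, Format A 362/706 = 51.3% → Format A
The chronological format wins each industry group but Format A wins overall — the comparison reverses. The chronological format's applications skew toward media, which has a lower base rate.

No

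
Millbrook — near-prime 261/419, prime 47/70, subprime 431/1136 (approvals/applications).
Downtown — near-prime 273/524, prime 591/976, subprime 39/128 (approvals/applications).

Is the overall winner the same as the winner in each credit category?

Near-prime: Millbrook 261/419 = 62.3%, Downtown 273/524 = 52.1% → Millbrook
Prime: Millbrook 47/70 = 67.1%, Downtown 591/976 = 60.6% → Millbrook
Subprime: Millbrook 431/1136 = 37.9%, Downtown 39/128 = 30.5% → Millbrook
Overall: Millbrook 739/1625 = 45.5%, Downtown 903/1628 = 55.5% → Downtown
Millbrook wins each credit group but Downtown wins overall — the comparison reverses. Millbrook's applications skew toward subprime, which has a lower base rate.

No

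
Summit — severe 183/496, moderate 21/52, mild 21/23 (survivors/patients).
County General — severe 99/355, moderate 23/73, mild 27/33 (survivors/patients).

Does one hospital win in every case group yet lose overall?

No

Severe: Summit 183/496 = 36.9%, County General 99/355 = 27.9% → Summit
Moderate: Summit 21/52 = 40.4%, County General 23/73 = 31.5% → Summit
Mild: Summit 21/23 = 91.3%, County General 27/33 = 81.8% → Summit
Overall: Summit 225/571 = 39.4%, County General 149/461 = 32.3% → Summit
Summit wins overall and in every case group — no reversal.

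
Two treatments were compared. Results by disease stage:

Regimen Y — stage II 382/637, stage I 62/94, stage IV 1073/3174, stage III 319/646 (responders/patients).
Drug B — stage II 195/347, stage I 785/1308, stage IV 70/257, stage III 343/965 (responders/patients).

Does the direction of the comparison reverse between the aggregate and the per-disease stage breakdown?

Stage II: Regimen Y 382/637 = 60.0%, Drug B 195/347 = 56.2% → Regimen Y
Stage I: Regimen Y 62/94 = 66.0%, Drug B 785/1308 = 60.0% → Regimen Y
Stage IV: Regimen Y 1073/3174 = 33.8%, Drug B 70/257 = 27.2% → Regimen Y
Stage III: Regimen Y 319/646 = 49.4%, Drug B 343/965 = 35.5% → Regimen Y
Overall: Regimen Y 1836/4551 = 40.3%, Drug B 1393/2877 = 48.4% → Drug B
Regimen Y wins each disease group but Drug B wins overall — the comparison reverses. Regimen Y's patients skew toward stage IV, which has a lower base rate.

Yes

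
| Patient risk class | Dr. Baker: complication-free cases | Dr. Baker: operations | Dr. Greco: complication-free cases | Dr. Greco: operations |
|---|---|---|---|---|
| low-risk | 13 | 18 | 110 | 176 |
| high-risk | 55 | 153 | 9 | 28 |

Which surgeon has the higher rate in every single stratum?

Dr. Baker

Low-risk: Dr. Baker 13/18 = 72.2%, Dr. Greco 110/176 = 62.5% → Dr. Baker
High-risk: Dr. Baker 55/153 = 35.9%, Dr. Greco 9/28 = 32.1% → Dr. Baker
Dr. Baker has the higher rate in both groups.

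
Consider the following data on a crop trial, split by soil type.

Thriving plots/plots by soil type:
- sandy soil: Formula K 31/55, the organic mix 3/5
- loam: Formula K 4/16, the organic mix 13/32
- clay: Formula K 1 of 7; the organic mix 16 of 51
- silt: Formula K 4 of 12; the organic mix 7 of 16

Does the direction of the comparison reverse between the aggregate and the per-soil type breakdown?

Sandy soil: Formula K 31/55 = 56.4%, the organic mix 3/5 = 60.0% → the organic mix
Loam: Formula K 4/16 = 25.0%, the organic mix 13/32 = 40.6% → the organic mix
Clay: Formula K 1/7 = 14.3%, the organic mix 16/51 = 31.4% → the organic mix
Silt: Formula K 4/12 = 33.3%, the organic mix 7/16 = 43.8% → the organic mix
Overall: Formula K 40/90 = 44.4%, the organic mix 39/104 = 37.5% → Formula K
The organic mix wins each soil group but Formula K wins overall — the comparison reverses. The organic mix's plots skew toward clay, which has a lower base rate.

Yes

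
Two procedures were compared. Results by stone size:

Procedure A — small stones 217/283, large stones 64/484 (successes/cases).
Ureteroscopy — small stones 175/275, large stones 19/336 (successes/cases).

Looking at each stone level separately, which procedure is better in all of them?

Small stones: Procedure A 217/283 = 76.7%, ureteroscopy 175/275 = 63.6% → Procedure A
Large stones: Procedure A 64/484 = 13.2%, ureteroscopy 19/336 = 5.7% → Procedure A
Procedure A has the higher rate in both groups.

Procedure A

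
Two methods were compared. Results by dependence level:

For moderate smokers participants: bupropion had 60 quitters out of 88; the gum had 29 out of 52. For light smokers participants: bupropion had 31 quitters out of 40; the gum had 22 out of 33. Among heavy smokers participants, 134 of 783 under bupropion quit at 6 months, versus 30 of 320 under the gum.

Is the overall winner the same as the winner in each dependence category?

Moderate smokers: bupropion 60/88 = 68.2%, the gum 29/52 = 55.8% → bupropion
Light smokers: bupropion 31/40 = 77.5%, the gum 22/33 = 66.7% → bupropion
Heavy smokers: bupropion 134/783 = 17.1%, the gum 30/320 = 9.4% → bupropion
Overall: bupropion 225/911 = 24.7%, the gum 81/405 = 20.0% → bupropion
Bupropion wins overall and in every dependence group — no reversal.

Yes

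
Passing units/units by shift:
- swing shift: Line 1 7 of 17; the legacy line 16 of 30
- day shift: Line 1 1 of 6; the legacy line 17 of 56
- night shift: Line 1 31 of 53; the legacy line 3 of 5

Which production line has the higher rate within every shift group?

Swing shift: Line 1 7/17 = 41.2%, the legacy line 16/30 = 53.3% → the legacy line
Day shift: Line 1 1/6 = 16.7%, the legacy line 17/56 = 30.4% → the legacy line
Night shift: Line 1 31/53 = 58.5%, the legacy line 3/5 = 60.0% → the legacy line
The legacy line has the higher rate in all 3 groups.

the legacy line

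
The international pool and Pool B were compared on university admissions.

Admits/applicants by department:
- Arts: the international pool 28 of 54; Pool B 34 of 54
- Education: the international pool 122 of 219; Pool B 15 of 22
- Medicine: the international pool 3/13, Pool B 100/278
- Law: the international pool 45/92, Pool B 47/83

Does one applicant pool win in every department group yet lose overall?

Arts: the international pool 28/54 = 51.9%, Pool B 34/54 = 63.0% → Pool B
Education: the international pool 122/219 = 55.7%, Pool B 15/22 = 68.2% → Pool B
Medicine: the international pool 3/13 = 23.1%, Pool B 100/278 = 36.0% → Pool B
Law: the international pool 45/92 = 48.9%, Pool B 47/83 = 56.6% → Pool B
Overall: the international pool 198/378 = 52.4%, Pool B 196/437 = 44.9% → the international pool
Pool B wins each department group but the international pool wins overall — the comparison reverses. Pool B's applicants skew toward Medicine, which has a lower base rate.

Yes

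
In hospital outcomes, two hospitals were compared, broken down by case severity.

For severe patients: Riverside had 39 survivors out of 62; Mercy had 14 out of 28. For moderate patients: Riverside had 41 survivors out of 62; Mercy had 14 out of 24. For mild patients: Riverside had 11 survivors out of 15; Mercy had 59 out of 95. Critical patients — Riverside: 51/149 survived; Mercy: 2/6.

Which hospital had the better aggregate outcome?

Mercy

Severe: Riverside 39/62 = 62.9%, Mercy 14/28 = 50.0% → Riverside
Moderate: Riverside 41/62 = 66.1%, Mercy 14/24 = 58.3% → Riverside
Mild: Riverside 11/15 = 73.3%, Mercy 59/95 = 62.1% → Riverside
Critical: Riverside 51/149 = 34.2%, Mercy 2/6 = 33.3% → Riverside
Overall: Riverside 142/288 = 49.3%, Mercy 89/153 = 58.2% → Mercy
(Riverside wins every case group but Mercy wins overall — Riverside's patients skew toward the low-rate critical group.)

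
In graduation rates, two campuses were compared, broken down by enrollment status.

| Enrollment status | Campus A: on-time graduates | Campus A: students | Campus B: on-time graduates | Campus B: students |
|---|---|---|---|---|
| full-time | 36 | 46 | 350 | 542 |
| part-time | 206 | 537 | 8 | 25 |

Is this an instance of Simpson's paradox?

Yes

Full-time: Campus A 36/46 = 78.3%, Campus B 350/542 = 64.6% → Campus A
Part-time: Campus A 206/537 = 38.4%, Campus B 8/25 = 32.0% → Campus A
Overall: Campus A 242/583 = 41.5%, Campus B 358/567 = 63.1% → Campus B
Campus A wins each enrollment group but Campus B wins overall — the comparison reverses. Campus A's students skew toward part-time, which has a lower base rate.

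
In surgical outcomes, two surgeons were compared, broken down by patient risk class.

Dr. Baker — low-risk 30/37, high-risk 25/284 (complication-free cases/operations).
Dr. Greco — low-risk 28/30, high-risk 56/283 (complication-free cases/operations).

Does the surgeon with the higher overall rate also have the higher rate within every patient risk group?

Yes

Low-risk: Dr. Baker 30/37 = 81.1%, Dr. Greco 28/30 = 93.3% → Dr. Greco
High-risk: Dr. Baker 25/284 = 8.8%, Dr. Greco 56/283 = 19.8% → Dr. Greco
Overall: Dr. Baker 55/321 = 17.1%, Dr. Greco 84/313 = 26.8% → Dr. Greco
Dr. Greco wins overall and in every patient risk group — no reversal.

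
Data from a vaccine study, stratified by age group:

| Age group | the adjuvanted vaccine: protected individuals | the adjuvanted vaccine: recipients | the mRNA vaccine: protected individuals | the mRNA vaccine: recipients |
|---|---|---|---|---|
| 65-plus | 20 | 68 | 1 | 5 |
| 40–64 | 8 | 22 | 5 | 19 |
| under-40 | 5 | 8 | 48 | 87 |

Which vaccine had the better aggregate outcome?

65-plus: the adjuvanted vaccine 20/68 = 29.4%, the mRNA vaccine 1/5 = 20.0% → the adjuvanted vaccine
40–64: the adjuvanted vaccine 8/22 = 36.4%, the mRNA vaccine 5/19 = 26.3% → the adjuvanted vaccine
Under-40: the adjuvanted vaccine 5/8 = 62.5%, the mRNA vaccine 48/87 = 55.2% → the adjuvanted vaccine
Overall: the adjuvanted vaccine 33/98 = 33.7%, the mRNA vaccine 54/111 = 48.6% → the mRNA vaccine
(The adjuvanted vaccine wins every age group but the mRNA vaccine wins overall — the adjuvanted vaccine's recipients skew toward the low-rate 65-plus group.)

the mRNA vaccine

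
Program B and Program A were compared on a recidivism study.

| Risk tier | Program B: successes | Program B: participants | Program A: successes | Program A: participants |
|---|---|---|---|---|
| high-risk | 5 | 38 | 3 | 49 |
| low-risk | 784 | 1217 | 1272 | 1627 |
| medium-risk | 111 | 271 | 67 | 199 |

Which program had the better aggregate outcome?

Program A

High-risk: Program B 5/38 = 13.2%, Program A 3/49 = 6.1% → Program B
Low-risk: Program B 784/1217 = 64.4%, Program A 1272/1627 = 78.2% → Program A
Medium-risk: Program B 111/271 = 41.0%, Program A 67/199 = 33.7% → Program B
Overall: Program B 900/1526 = 59.0%, Program A 1342/1875 = 71.6% → Program A
(Neither sweeps every risk group, but Program A has the higher pooled rate.)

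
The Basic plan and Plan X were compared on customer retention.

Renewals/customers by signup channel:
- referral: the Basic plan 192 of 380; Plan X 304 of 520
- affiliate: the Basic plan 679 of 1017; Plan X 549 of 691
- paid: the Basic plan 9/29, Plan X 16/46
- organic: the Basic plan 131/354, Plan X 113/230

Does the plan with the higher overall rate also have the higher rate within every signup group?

Referral: the Basic plan 192/380 = 50.5%, Plan X 304/520 = 58.5% → Plan X
Affiliate: the Basic plan 679/1017 = 66.8%, Plan X 549/691 = 79.5% → Plan X
Paid: the Basic plan 9/29 = 31.0%, Plan X 16/46 = 34.8% → Plan X
Organic: the Basic plan 131/354 = 37.0%, Plan X 113/230 = 49.1% → Plan X
Overall: the Basic plan 1011/1780 = 56.8%, Plan X 982/1487 = 66.0% → Plan X
Plan X wins overall and in every signup group — no reversal.

Yes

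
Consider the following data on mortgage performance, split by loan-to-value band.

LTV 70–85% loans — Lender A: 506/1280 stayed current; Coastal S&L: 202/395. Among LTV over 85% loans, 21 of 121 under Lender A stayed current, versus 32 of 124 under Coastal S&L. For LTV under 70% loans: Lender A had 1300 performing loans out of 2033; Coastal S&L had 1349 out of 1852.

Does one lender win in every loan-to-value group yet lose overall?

LTV 70–85%: Lender A 506/1280 = 39.5%, Coastal S&L 202/395 = 51.1% → Coastal S&L
LTV over 85%: Lender A 21/121 = 17.4%, Coastal S&L 32/124 = 25.8% → Coastal S&L
LTV under 70%: Lender A 1300/2033 = 63.9%, Coastal S&L 1349/1852 = 72.8% → Coastal S&L
Overall: Lender A 1827/3434 = 53.2%, Coastal S&L 1583/2371 = 66.8% → Coastal S&L
Coastal S&L wins overall and in every loan-to-value group — no reversal.

No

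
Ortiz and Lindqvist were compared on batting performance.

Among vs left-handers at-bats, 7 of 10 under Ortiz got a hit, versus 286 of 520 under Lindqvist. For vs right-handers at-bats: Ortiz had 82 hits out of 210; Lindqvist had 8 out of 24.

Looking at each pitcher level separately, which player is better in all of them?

Ortiz

Vs left-handers: Ortiz 7/10 = 70.0%, Lindqvist 286/520 = 55.0% → Ortiz
Vs right-handers: Ortiz 82/210 = 39.0%, Lindqvist 8/24 = 33.3% → Ortiz
Ortiz has the higher rate in both groups.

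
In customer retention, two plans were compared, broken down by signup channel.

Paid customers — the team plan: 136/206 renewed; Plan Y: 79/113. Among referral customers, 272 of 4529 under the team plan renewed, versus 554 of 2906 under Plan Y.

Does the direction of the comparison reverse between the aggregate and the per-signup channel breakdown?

No

Paid: the team plan 136/206 = 66.0%, Plan Y 79/113 = 69.9% → Plan Y
Referral: the team plan 272/4529 = 6.0%, Plan Y 554/2906 = 19.1% → Plan Y
Overall: the team plan 408/4735 = 8.6%, Plan Y 633/3019 = 21.0% → Plan Y
Plan Y wins overall and in every signup group — no reversal.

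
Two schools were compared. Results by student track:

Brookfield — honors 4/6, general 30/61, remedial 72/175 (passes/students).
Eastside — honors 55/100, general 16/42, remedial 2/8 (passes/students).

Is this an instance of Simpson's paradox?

Yes

Honors: Brookfield 4/6 = 66.7%, Eastside 55/100 = 55.0% → Brookfield
General: Brookfield 30/61 = 49.2%, Eastside 16/42 = 38.1% → Brookfield
Remedial: Brookfield 72/175 = 41.1%, Eastside 2/8 = 25.0% → Brookfield
Overall: Brookfield 106/242 = 43.8%, Eastside 73/150 = 48.7% → Eastside
Brookfield wins each student group but Eastside wins overall — the comparison reverses. Brookfield's students skew toward remedial, which has a lower base rate.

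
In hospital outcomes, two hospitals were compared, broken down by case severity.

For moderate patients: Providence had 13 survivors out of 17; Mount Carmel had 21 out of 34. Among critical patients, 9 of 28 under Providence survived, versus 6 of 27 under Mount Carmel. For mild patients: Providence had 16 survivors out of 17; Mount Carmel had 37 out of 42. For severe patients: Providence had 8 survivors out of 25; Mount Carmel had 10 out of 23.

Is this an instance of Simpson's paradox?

Moderate: Providence 13/17 = 76.5%, Mount Carmel 21/34 = 61.8% → Providence
Critical: Providence 9/28 = 32.1%, Mount Carmel 6/27 = 22.2% → Providence
Mild: Providence 16/17 = 94.1%, Mount Carmel 37/42 = 88.1% → Providence
Severe: Providence 8/25 = 32.0%, Mount Carmel 10/23 = 43.5% → Mount Carmel
Overall: Providence 46/87 = 52.9%, Mount Carmel 74/126 = 58.7% → Mount Carmel
Neither sweeps: Providence wins 3 of 4 groups, Mount Carmel wins 1. Mount Carmel wins overall but not every group — no Simpson reversal.

No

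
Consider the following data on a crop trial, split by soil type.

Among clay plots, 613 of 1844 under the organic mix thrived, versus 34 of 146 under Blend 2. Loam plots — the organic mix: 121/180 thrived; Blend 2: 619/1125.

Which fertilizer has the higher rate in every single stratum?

the organic mix

Clay: the organic mix 613/1844 = 33.2%, Blend 2 34/146 = 23.3% → the organic mix
Loam: the organic mix 121/180 = 67.2%, Blend 2 619/1125 = 55.0% → the organic mix
The organic mix has the higher rate in both groups.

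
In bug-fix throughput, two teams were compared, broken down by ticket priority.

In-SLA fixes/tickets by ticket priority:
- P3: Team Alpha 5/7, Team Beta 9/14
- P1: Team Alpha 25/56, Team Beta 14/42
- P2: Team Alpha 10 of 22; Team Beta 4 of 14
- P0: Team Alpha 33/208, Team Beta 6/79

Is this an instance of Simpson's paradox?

No

P3: Team Alpha 5/7 = 71.4%, Team Beta 9/14 = 64.3% → Team Alpha
P1: Team Alpha 25/56 = 44.6%, Team Beta 14/42 = 33.3% → Team Alpha
P2: Team Alpha 10/22 = 45.5%, Team Beta 4/14 = 28.6% → Team Alpha
P0: Team Alpha 33/208 = 15.9%, Team Beta 6/79 = 7.6% → Team Alpha
Overall: Team Alpha 73/293 = 24.9%, Team Beta 33/149 = 22.1% → Team Alpha
Team Alpha wins overall and in every ticket group — no reversal.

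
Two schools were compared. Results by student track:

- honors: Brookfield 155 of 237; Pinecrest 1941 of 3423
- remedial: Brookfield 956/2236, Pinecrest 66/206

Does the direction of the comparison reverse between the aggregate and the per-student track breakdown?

Honors: Brookfield 155/237 = 65.4%, Pinecrest 1941/3423 = 56.7% → Brookfield
Remedial: Brookfield 956/2236 = 42.8%, Pinecrest 66/206 = 32.0% → Brookfield
Overall: Brookfield 1111/2473 = 44.9%, Pinecrest 2007/3629 = 55.3% → Pinecrest
Brookfield wins each student group but Pinecrest wins overall — the comparison reverses. Brookfield's students skew toward remedial, which has a lower base rate.

Yes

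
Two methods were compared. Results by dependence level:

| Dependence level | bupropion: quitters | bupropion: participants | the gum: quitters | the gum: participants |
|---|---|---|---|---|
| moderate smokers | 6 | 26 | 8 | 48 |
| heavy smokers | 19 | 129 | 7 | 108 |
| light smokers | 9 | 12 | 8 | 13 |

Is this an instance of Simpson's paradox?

Moderate smokers: bupropion 6/26 = 23.1%, the gum 8/48 = 16.7% → bupropion
Heavy smokers: bupropion 19/129 = 14.7%, the gum 7/108 = 6.5% → bupropion
Light smokers: bupropion 9/12 = 75.0%, the gum 8/13 = 61.5% → bupropion
Overall: bupropion 34/167 = 20.4%, the gum 23/169 = 13.6% → bupropion
Bupropion wins overall and in every dependence group — no reversal.

No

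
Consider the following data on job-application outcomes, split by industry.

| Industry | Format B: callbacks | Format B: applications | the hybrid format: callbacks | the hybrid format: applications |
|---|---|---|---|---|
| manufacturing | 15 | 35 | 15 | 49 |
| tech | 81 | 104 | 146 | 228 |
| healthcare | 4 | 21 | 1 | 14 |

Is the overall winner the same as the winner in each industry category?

Manufacturing: Format B 15/35 = 42.9%, the hybrid format 15/49 = 30.6% → Format B
Tech: Format B 81/104 = 77.9%, the hybrid format 146/228 = 64.0% → Format B
Healthcare: Format B 4/21 = 19.0%, the hybrid format 1/14 = 7.1% → Format B
Overall: Format B 100/160 = 62.5%, the hybrid format 162/291 = 55.7% → Format B
Format B wins overall and in every industry group — no reversal.

Yes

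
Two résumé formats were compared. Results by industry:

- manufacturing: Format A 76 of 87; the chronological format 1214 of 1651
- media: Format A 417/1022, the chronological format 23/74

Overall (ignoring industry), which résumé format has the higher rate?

Manufacturing: Format A 76/87 = 87.4%, the chronological format 1214/1651 = 73.5% → Format A
Media: Format A 417/1022 = 40.8%, the chronological format 23/74 = 31.1% → Format A
Overall: Format A 493/1109 = 44.5%, the chronological format 1237/1725 = 71.7% → the chronological format
(Format A wins every industry group but the chronological format wins overall — Format A's applications skew toward the low-rate media group.)

the chronological format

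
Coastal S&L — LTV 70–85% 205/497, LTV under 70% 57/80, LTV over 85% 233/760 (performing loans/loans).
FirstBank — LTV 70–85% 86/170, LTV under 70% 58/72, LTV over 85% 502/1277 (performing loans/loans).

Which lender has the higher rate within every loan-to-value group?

FirstBank

LTV 70–85%: Coastal S&L 205/497 = 41.2%, FirstBank 86/170 = 50.6% → FirstBank
LTV under 70%: Coastal S&L 57/80 = 71.2%, FirstBank 58/72 = 80.6% → FirstBank
LTV over 85%: Coastal S&L 233/760 = 30.7%, FirstBank 502/1277 = 39.3% → FirstBank
FirstBank has the higher rate in all 3 groups.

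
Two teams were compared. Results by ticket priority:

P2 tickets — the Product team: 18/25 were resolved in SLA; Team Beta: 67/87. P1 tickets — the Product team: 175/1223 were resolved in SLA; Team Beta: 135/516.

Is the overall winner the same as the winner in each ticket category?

P2: the Product team 18/25 = 72.0%, Team Beta 67/87 = 77.0% → Team Beta
P1: the Product team 175/1223 = 14.3%, Team Beta 135/516 = 26.2% → Team Beta
Overall: the Product team 193/1248 = 15.5%, Team Beta 202/603 = 33.5% → Team Beta
Team Beta wins overall and in every ticket group — no reversal.

Yes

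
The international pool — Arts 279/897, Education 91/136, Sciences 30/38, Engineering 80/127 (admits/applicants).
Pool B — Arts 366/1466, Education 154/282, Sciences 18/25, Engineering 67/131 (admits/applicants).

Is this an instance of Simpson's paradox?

No

Arts: the international pool 279/897 = 31.1%, Pool B 366/1466 = 25.0% → the international pool
Education: the international pool 91/136 = 66.9%, Pool B 154/282 = 54.6% → the international pool
Sciences: the international pool 30/38 = 78.9%, Pool B 18/25 = 72.0% → the international pool
Engineering: the international pool 80/127 = 63.0%, Pool B 67/131 = 51.1% → the international pool
Overall: the international pool 480/1198 = 40.1%, Pool B 605/1904 = 31.8% → the international pool
The international pool wins overall and in every department group — no reversal.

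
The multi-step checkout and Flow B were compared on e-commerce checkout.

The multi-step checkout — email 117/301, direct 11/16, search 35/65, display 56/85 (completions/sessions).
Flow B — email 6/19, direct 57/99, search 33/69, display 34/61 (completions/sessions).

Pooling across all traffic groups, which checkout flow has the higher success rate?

Email: the multi-step checkout 117/301 = 38.9%, Flow B 6/19 = 31.6% → the multi-step checkout
Direct: the multi-step checkout 11/16 = 68.8%, Flow B 57/99 = 57.6% → the multi-step checkout
Search: the multi-step checkout 35/65 = 53.8%, Flow B 33/69 = 47.8% → the multi-step checkout
Display: the multi-step checkout 56/85 = 65.9%, Flow B 34/61 = 55.7% → the multi-step checkout
Overall: the multi-step checkout 219/467 = 46.9%, Flow B 130/248 = 52.4% → Flow B
(The multi-step checkout wins every traffic group but Flow B wins overall — the multi-step checkout's sessions skew toward the low-rate email group.)

Flow B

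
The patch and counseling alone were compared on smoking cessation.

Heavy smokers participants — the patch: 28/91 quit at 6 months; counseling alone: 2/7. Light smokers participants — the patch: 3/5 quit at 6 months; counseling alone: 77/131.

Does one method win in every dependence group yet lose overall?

Yes

Heavy smokers: the patch 28/91 = 30.8%, counseling alone 2/7 = 28.6% → the patch
Light smokers: the patch 3/5 = 60.0%, counseling alone 77/131 = 58.8% → the patch
Overall: the patch 31/96 = 32.3%, counseling alone 79/138 = 57.2% → counseling alone
The patch wins each dependence group but counseling alone wins overall — the comparison reverses. The patch's participants skew toward heavy smokers, which has a lower base rate.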